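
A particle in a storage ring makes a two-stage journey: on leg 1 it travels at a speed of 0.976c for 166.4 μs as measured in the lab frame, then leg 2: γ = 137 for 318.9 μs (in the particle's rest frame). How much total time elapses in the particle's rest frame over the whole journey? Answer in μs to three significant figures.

τ = 355 μs

Leg 1: γ = 1/√(1 − 0.976²) = 1/√0.04742 = 4.592; τ_1 = 166.4/4.592 = 36.24 μs.
Leg 2: 318.9 μs is already measured in the particle's rest frame.
Total: 36.24 + 318.9 μs.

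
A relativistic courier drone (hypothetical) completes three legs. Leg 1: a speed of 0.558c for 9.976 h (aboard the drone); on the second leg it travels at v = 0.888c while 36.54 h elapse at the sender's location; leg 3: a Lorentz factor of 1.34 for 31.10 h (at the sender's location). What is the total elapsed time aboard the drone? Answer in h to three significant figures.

Leg 1: 9.976 h is already measured aboard the drone.
Leg 2: γ = 1/√(1 − 0.888²) = 1/√0.2115 = 2.175; τ_2 = 36.54/2.175 = 16.80 h.
Leg 3: γ = 1.34; τ_3 = 31.10/1.340 = 23.21 h.
Total: 9.976 + 16.80 + 23.21 h.

τ = 50.0 h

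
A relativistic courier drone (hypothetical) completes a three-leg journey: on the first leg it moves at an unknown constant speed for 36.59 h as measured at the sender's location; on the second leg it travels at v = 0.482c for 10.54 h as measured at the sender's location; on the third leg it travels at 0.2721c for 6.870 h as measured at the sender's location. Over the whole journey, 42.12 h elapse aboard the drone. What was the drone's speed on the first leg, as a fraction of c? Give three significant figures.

β = 0.696

Leg 1: speed unknown; τ_1 = 36.59/γ_1.
Leg 2: γ = 1/√(1 − 0.482²) = 1/√0.7677 = 1.141; τ_2 = 10.54/1.141 = 9.235 h.
Leg 3: γ = 1/√(1 − 0.2721²) = 1/√0.9260 = 1.039; τ_3 = 6.870/1.039 = 6.611 h.
Total proper time: τ_1 + 9.235 + 6.611 = 42.12, so τ_1 = 42.12 − 15.85 = 26.27 h.
γ_1 = 36.59/26.27 = 1.393; β = √(1 − 1/γ²) = √0.4844.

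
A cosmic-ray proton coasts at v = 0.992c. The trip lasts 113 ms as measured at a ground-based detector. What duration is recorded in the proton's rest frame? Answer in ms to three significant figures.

τ = 14.3 ms

γ = 1/√(1 − 0.992²) = 1/√0.01594 = 7.922
The interval measured at a ground-based detector is the dilated one; the clock in the proton's rest frame measures the proper time τ = Δt/γ = 113/7.922 ms.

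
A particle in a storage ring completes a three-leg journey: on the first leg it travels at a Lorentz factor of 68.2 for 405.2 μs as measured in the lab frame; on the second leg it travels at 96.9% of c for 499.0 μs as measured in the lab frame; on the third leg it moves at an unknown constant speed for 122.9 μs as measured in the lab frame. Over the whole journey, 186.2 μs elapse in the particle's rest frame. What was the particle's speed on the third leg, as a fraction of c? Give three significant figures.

Leg 1: γ = 68.2; τ_1 = 405.2/68.20 = 5.941 μs.
Leg 2: β = 0.969; γ = 1/√(1 − 0.969²) = 1/√0.06104 = 4.048; τ_2 = 499.0/4.048 = 123.3 μs.
Leg 3: speed unknown; τ_3 = 122.9/γ_3.
Total proper time: 5.941 + 123.3 + τ_3 = 186.2, so τ_3 = 186.2 − 129.2 = 56.98 μs.
γ_3 = 122.9/56.98 = 2.157; β = √(1 − 1/γ²) = √0.7851.

β = 0.886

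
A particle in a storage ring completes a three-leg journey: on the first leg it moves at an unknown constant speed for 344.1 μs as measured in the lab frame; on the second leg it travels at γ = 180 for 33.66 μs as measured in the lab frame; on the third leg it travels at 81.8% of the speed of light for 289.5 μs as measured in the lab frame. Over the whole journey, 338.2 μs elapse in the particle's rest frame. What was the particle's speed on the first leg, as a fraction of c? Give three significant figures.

Leg 1: speed unknown; τ_1 = 344.1/γ_1.
Leg 2: γ = 180; τ_2 = 33.66/180.0 = 0.1870 μs.
Leg 3: β = 0.818; γ = 1/√(1 − 0.818²) = 1/√0.3309 = 1.738; τ_3 = 289.5/1.738 = 166.5 μs.
Total proper time: τ_1 + 0.1870 + 166.5 = 338.2, so τ_1 = 338.2 − 166.7 = 171.5 μs.
γ_1 = 344.1/171.5 = 2.007; β = √(1 − 1/γ²) = √0.7516.

β = 0.867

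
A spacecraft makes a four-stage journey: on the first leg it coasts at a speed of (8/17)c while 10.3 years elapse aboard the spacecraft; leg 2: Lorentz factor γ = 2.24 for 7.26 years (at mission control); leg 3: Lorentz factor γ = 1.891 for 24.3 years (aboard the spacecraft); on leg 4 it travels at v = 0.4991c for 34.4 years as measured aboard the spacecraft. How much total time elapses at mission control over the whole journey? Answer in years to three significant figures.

Δt = 105 years

Leg 1: γ = 1/√(1 − (8/17)²) = 17/15 ≈ 1.133; Δt_1 = 1.133 × 10.3 = 11.67 years.
Leg 2: 7.26 years is already measured at mission control.
Leg 3: γ = 1.891; Δt_3 = 1.891 × 24.3 = 45.95 years.
Leg 4: γ = 1/√(1 − 0.4991²) = 1/√0.7509 = 1.154; Δt_4 = 1.154 × 34.4 = 39.70 years.
Total: 11.67 + 7.260 + 45.95 + 39.70 years.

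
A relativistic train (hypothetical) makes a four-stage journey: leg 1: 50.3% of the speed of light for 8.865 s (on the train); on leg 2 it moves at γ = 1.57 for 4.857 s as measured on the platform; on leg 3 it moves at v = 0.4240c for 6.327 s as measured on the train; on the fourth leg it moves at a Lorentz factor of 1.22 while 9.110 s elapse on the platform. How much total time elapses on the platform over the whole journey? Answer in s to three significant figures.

Δt = 31.2 s

Leg 1: β = 0.503; γ = 1/√(1 − 0.503²) = 1/√0.7470 = 1.157; Δt_1 = 1.157 × 8.865 = 10.26 s.
Leg 2: 4.857 s is already measured on the platform.
Leg 3: γ = 1/√(1 − 0.4240²) = 1/√0.8202 = 1.104; Δt_3 = 1.104 × 6.327 = 6.986 s.
Leg 4: 9.110 s is already measured on the platform.
Total: 10.26 + 4.857 + 6.986 + 9.110 s.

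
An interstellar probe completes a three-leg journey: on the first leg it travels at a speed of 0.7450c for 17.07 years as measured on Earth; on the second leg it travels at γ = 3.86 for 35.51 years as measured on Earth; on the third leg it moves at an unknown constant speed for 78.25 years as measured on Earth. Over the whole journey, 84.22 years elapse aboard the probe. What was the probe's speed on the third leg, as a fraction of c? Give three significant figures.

Leg 1: γ = 1/√(1 − 0.7450²) = 1/√0.4450 = 1.499; τ_1 = 17.07/1.499 = 11.39 years.
Leg 2: γ = 3.86; τ_2 = 35.51/3.860 = 9.199 years.
Leg 3: speed unknown; τ_3 = 78.25/γ_3.
Total proper time: 11.39 + 9.199 + τ_3 = 84.22, so τ_3 = 84.22 − 20.59 = 63.63 years.
γ_3 = 78.25/63.63 = 1.230; β = √(1 − 1/γ²) = √0.3387.

β = 0.582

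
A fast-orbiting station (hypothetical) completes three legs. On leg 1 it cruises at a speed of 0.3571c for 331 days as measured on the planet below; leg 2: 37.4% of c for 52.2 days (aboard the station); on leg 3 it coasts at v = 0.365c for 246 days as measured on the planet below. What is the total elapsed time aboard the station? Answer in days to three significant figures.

τ = 590 days

Leg 1: γ = 1/√(1 − 0.3571²) = 1/√0.8725 = 1.071; τ_1 = 331/1.071 = 309.2 days.
Leg 2: 52.2 days is already measured aboard the station.
Leg 3: γ = 1/√(1 − 0.365²) = 1/√0.8668 = 1.074; τ_3 = 246/1.074 = 229.0 days.
Total: 309.2 + 52.20 + 229.0 days.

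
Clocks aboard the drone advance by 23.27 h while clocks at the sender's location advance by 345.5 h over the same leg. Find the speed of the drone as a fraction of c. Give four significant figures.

v = 0.9977c

The proper time is measured aboard the drone (both events occur at the drone's location); Δt is measured at the sender's location. γ = Δt/τ = 345.5/23.27 = 14.85.
β = √(1 − 1/γ²) = √(1 − 0.004536) = √0.9955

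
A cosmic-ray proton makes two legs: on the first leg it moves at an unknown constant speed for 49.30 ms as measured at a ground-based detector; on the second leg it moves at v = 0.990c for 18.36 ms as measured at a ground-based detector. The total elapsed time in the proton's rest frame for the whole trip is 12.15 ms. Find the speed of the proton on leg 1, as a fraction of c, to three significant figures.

Leg 1: speed unknown; τ_1 = 49.30/γ_1.
Leg 2: γ = 1/√(1 − 0.990²) = 1/√0.01990 = 7.089; τ_2 = 18.36/7.089 = 2.590 ms.
Total proper time: τ_1 + 2.590 = 12.15, so τ_1 = 12.15 − 2.590 = 9.560 ms.
γ_1 = 49.30/9.560 = 5.157; β = √(1 − 1/γ²) = √0.9624.

β = 0.981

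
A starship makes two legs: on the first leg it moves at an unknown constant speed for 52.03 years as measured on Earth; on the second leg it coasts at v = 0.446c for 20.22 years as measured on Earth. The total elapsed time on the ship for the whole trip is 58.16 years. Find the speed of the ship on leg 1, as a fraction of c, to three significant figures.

Leg 1: speed unknown; τ_1 = 52.03/γ_1.
Leg 2: γ = 1/√(1 − 0.446²) = 1/√0.8011 = 1.117; τ_2 = 20.22/1.117 = 18.10 years.
Total proper time: τ_1 + 18.10 = 58.16, so τ_1 = 58.16 − 18.10 = 40.06 years.
γ_1 = 52.03/40.06 = 1.299; β = √(1 − 1/γ²) = √0.4071.

β = 0.638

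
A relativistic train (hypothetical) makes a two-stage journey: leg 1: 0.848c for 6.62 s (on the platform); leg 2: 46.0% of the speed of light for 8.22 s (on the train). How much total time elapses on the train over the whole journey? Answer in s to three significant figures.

τ = 11.7 s

Leg 1: γ = 1/√(1 − 0.848²) = 1/√0.2809 = 1.887; τ_1 = 6.62/1.887 = 3.509 s.
Leg 2: 8.22 s is already measured on the train.
Total: 3.509 + 8.220 s.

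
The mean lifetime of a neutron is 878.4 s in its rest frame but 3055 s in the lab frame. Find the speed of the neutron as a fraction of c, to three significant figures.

β = 0.958

γ = Δt/τ₀ = 3055/878.4 = 3.478
β = √(1 − 1/γ²) = √(1 − 0.08267) = √0.9173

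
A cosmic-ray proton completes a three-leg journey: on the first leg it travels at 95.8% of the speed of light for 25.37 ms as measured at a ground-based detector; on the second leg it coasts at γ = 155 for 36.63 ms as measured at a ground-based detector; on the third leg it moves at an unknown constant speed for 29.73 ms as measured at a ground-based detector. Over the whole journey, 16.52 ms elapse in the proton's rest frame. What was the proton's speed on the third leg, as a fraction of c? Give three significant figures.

β = 0.953

Leg 1: β = 0.958; γ = 1/√(1 − 0.958²) = 1/√0.08224 = 3.487; τ_1 = 25.37/3.487 = 7.275 ms.
Leg 2: γ = 155; τ_2 = 36.63/155.0 = 0.2363 ms.
Leg 3: speed unknown; τ_3 = 29.73/γ_3.
Total proper time: 7.275 + 0.2363 + τ_3 = 16.52, so τ_3 = 16.52 − 7.512 = 9.008 ms.
γ_3 = 29.73/9.008 = 3.300; β = √(1 − 1/γ²) = √0.9082.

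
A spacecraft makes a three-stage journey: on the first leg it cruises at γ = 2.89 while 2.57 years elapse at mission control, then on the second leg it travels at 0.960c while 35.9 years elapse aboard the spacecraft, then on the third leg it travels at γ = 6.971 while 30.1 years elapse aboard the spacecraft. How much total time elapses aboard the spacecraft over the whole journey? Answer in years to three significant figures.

Leg 1: γ = 2.89; τ_1 = 2.57/2.890 = 0.8893 years.
Leg 2: 35.9 years is already measured aboard the spacecraft.
Leg 3: 30.1 years is already measured aboard the spacecraft.
Total: 0.8893 + 35.90 + 30.10 years.

τ = 66.9 years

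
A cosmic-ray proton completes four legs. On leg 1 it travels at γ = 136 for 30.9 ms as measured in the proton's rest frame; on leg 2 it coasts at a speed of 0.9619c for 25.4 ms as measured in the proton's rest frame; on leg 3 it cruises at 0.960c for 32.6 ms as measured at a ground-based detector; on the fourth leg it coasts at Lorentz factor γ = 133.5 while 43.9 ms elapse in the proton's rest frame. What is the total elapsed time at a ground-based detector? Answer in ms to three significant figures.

Leg 1: γ = 136; Δt_1 = 136.0 × 30.9 = 4202 ms.
Leg 2: γ = 1/√(1 − 0.9619²) = 1/√0.07475 = 3.658; Δt_2 = 3.658 × 25.4 = 92.90 ms.
Leg 3: 32.6 ms is already measured at a ground-based detector.
Leg 4: γ = 133.5; Δt_4 = 133.5 × 43.9 = 5861 ms.
Total: 4202 + 92.90 + 32.60 + 5861 ms.

Δt = 1.02×10⁴ ms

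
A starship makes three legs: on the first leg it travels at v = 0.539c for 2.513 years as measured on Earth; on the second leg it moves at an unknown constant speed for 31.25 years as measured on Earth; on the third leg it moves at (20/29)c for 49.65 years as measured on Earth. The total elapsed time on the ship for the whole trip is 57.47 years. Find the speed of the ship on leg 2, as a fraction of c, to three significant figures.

β = 0.784

Leg 1: γ = 1/√(1 − 0.539²) = 1/√0.7095 = 1.187; τ_1 = 2.513/1.187 = 2.117 years.
Leg 2: speed unknown; τ_2 = 31.25/γ_2.
Leg 3: γ = 1/√(1 − (20/29)²) = 29/21 ≈ 1.381; τ_3 = 49.65/1.381 = 35.95 years.
Total proper time: 2.117 + τ_2 + 35.95 = 57.47, so τ_2 = 57.47 − 38.07 = 19.40 years.
γ_2 = 31.25/19.40 = 1.611; β = √(1 − 1/γ²) = √0.6146.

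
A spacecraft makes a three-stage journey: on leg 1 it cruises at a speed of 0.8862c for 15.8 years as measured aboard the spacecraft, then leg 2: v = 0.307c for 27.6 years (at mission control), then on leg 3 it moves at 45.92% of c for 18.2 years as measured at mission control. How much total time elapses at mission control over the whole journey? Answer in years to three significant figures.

Δt = 79.9 years

Leg 1: γ = 1/√(1 − 0.8862²) = 1/√0.2146 = 2.158; Δt_1 = 2.158 × 15.8 = 34.10 years.
Leg 2: 27.6 years is already measured at mission control.
Leg 3: 18.2 years is already measured at mission control.
Total: 34.10 + 27.60 + 18.20 years.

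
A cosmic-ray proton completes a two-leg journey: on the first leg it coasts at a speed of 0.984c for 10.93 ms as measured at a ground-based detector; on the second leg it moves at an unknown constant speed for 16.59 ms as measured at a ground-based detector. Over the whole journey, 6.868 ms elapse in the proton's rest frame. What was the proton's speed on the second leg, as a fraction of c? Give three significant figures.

Leg 1: γ = 1/√(1 − 0.984²) = 1/√0.03174 = 5.613; τ_1 = 10.93/5.613 = 1.947 ms.
Leg 2: speed unknown; τ_2 = 16.59/γ_2.
Total proper time: 1.947 + τ_2 = 6.868, so τ_2 = 6.868 − 1.947 = 4.921 ms.
γ_2 = 16.59/4.921 = 3.372; β = √(1 − 1/γ²) = √0.9120.

β = 0.955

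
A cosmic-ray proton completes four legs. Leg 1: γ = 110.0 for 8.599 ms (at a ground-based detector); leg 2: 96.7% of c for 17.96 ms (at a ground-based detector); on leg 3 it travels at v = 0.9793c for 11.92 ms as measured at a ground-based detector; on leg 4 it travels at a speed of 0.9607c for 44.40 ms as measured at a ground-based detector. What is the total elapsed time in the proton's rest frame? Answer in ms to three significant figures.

Leg 1: γ = 110.0; τ_1 = 8.599/110.0 = 0.07817 ms.
Leg 2: β = 0.967; γ = 1/√(1 − 0.967²) = 1/√0.06491 = 3.925; τ_2 = 17.96/3.925 = 4.576 ms.
Leg 3: γ = 1/√(1 − 0.9793²) = 1/√0.04097 = 4.940; τ_3 = 11.92/4.940 = 2.413 ms.
Leg 4: γ = 1/√(1 − 0.9607²) = 1/√0.07706 = 3.602; τ_4 = 44.40/3.602 = 12.32 ms.
Total: 0.07817 + 4.576 + 2.413 + 12.32 ms.

τ = 19.4 ms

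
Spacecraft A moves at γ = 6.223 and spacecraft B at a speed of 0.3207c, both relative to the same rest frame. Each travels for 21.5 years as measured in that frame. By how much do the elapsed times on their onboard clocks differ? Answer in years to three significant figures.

A: γ = 6.223; τ_A = 21.5/6.223 = 3.455 years.
B: γ = 1/√(1 − 0.3207²) = 1/√0.8972 = 1.056; τ_B = 21.5/1.056 = 20.36 years.

|τ_A − τ_B| = 16.9 years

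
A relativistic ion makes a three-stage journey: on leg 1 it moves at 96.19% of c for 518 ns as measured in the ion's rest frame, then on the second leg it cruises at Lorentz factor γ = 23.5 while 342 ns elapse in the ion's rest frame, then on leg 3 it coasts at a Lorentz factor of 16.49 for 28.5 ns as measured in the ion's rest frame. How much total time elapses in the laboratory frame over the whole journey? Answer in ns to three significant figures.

Leg 1: β = 0.9619; γ = 1/√(1 − 0.9619²) = 1/√0.07475 = 3.658; Δt_1 = 3.658 × 518 = 1895 ns.
Leg 2: γ = 23.5; Δt_2 = 23.50 × 342 = 8037 ns.
Leg 3: γ = 16.49; Δt_3 = 16.49 × 28.5 = 470.0 ns.
Total: 1895 + 8037 + 470.0 ns.

Δt = 1.04×10⁴ ns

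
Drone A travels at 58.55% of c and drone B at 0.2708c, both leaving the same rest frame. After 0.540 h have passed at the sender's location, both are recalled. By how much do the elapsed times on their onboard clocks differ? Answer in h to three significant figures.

|τ_A − τ_B| = 0.0821 h

A: β = 0.5855; γ = 1/√(1 − 0.5855²) = 1/√0.6572 = 1.234; τ_A = 0.540/1.234 = 0.4378 h.
B: γ = 1/√(1 − 0.2708²) = 1/√0.9267 = 1.039; τ_B = 0.540/1.039 = 0.5198 h.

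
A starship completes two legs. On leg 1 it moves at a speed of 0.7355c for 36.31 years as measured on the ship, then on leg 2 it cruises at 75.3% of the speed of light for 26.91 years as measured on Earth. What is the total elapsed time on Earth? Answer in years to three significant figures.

Leg 1: γ = 1/√(1 − 0.7355²) = 1/√0.4590 = 1.476; Δt_1 = 1.476 × 36.31 = 53.59 years.
Leg 2: 26.91 years is already measured on Earth.
Total: 53.59 + 26.91 years.

Δt = 80.5 years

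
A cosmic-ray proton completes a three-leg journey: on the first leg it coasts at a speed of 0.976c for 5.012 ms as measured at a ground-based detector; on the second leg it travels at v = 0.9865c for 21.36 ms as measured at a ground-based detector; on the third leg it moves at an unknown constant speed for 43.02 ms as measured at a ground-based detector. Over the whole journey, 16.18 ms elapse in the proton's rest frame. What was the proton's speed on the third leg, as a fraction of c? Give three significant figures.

Leg 1: γ = 1/√(1 − 0.976²) = 1/√0.04742 = 4.592; τ_1 = 5.012/4.592 = 1.091 ms.
Leg 2: γ = 1/√(1 − 0.9865²) = 1/√0.02682 = 6.106; τ_2 = 21.36/6.106 = 3.498 ms.
Leg 3: speed unknown; τ_3 = 43.02/γ_3.
Total proper time: 1.091 + 3.498 + τ_3 = 16.18, so τ_3 = 16.18 − 4.589 = 11.59 ms.
γ_3 = 43.02/11.59 = 3.712; β = √(1 − 1/γ²) = √0.9274.

β = 0.963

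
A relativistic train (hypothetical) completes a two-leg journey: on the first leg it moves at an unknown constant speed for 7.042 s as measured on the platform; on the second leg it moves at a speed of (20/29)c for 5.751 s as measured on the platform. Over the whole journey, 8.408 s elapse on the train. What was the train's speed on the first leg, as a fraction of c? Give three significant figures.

β = 0.798

Leg 1: speed unknown; τ_1 = 7.042/γ_1.
Leg 2: γ = 1/√(1 − (20/29)²) = 29/21 ≈ 1.381; τ_2 = 5.751/1.381 = 4.165 s.
Total proper time: τ_1 + 4.165 = 8.408, so τ_1 = 8.408 − 4.165 = 4.243 s.
γ_1 = 7.042/4.243 = 1.659; β = √(1 − 1/γ²) = √0.6369.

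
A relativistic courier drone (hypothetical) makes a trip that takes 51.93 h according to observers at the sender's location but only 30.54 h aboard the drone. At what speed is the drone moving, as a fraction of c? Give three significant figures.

The proper time is measured aboard the drone (both events occur at the drone's location); Δt is measured at the sender's location. γ = Δt/τ = 51.93/30.54 = 1.700.
β = √(1 − 1/γ²) = √(1 − 0.3459) = √0.6541

v = 0.809c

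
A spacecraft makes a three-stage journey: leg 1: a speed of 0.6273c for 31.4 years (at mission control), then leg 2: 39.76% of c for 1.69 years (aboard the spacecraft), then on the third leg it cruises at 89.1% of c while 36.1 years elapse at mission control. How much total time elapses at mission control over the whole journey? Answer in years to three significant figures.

Δt = 69.3 years

Leg 1: 31.4 years is already measured at mission control.
Leg 2: β = 0.3976; γ = 1/√(1 − 0.3976²) = 1/√0.8419 = 1.090; Δt_2 = 1.090 × 1.69 = 1.842 years.
Leg 3: 36.1 years is already measured at mission control.
Total: 31.40 + 1.842 + 36.10 years.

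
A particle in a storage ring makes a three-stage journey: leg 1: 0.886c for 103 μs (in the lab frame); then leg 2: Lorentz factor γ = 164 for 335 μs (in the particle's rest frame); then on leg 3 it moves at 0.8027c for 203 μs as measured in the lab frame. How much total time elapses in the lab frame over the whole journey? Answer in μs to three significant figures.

Leg 1: 103 μs is already measured in the lab frame.
Leg 2: γ = 164; Δt_2 = 164.0 × 335 = 5.494×10⁴ μs.
Leg 3: 203 μs is already measured in the lab frame.
Total: 103.0 + 5.494×10⁴ + 203.0 μs.

Δt = 5.52×10⁴ μs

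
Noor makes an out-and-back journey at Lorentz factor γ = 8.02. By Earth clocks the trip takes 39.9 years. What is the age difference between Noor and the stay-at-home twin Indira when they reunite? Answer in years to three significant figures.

Δt − τ = 34.9 years

γ = 8.02
Noor's elapsed proper time: τ = 39.9/8.020 = 4.975 years.
Age gap = Δt − τ = 39.9 − 4.975 years.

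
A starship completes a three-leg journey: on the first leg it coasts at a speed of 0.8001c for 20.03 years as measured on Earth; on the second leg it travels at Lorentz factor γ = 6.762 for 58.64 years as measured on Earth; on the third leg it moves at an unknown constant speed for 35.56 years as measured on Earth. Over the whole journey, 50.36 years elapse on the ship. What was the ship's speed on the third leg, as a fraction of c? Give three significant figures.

β = 0.551

Leg 1: γ = 1/√(1 − 0.8001²) = 1/√0.3598 = 1.667; τ_1 = 20.03/1.667 = 12.02 years.
Leg 2: γ = 6.762; τ_2 = 58.64/6.762 = 8.672 years.
Leg 3: speed unknown; τ_3 = 35.56/γ_3.
Total proper time: 12.02 + 8.672 + τ_3 = 50.36, so τ_3 = 50.36 − 20.69 = 29.67 years.
γ_3 = 35.56/29.67 = 1.198; β = √(1 − 1/γ²) = √0.3037.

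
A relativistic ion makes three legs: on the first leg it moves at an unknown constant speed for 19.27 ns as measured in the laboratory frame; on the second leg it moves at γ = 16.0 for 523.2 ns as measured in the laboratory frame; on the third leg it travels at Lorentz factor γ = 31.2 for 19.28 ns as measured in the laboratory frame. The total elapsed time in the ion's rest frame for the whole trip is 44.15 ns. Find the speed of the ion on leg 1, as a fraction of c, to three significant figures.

β = 0.827

Leg 1: speed unknown; τ_1 = 19.27/γ_1.
Leg 2: γ = 16.0; τ_2 = 523.2/16.00 = 32.70 ns.
Leg 3: γ = 31.2; τ_3 = 19.28/31.20 = 0.6179 ns.
Total proper time: τ_1 + 32.70 + 0.6179 = 44.15, so τ_1 = 44.15 − 33.32 = 10.83 ns.
γ_1 = 19.27/10.83 = 1.779; β = √(1 − 1/γ²) = √0.6840.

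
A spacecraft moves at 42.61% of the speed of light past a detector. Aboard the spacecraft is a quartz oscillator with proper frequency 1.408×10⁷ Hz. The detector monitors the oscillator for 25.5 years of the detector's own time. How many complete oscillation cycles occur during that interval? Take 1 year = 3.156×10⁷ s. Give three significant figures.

N = 1.03×10¹⁶

β = 0.4261; γ = 1/√(1 − 0.4261²) = 1/√0.8184 = 1.105
During 25.5 years of lab time, the oscillator's proper time advances by τ = Δt/γ = 25.5/1.105 = 23.07 years = 7.281×10⁸ s.
N = f × τ = 1.408×10⁷ × 7.281×10⁸ = 1.025×10¹⁶.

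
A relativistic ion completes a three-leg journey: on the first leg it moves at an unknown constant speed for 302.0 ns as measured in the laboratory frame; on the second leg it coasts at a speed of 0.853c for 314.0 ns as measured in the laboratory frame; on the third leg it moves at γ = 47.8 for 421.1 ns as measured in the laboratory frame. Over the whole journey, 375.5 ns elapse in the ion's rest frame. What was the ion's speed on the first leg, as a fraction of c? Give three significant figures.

β = 0.741

Leg 1: speed unknown; τ_1 = 302.0/γ_1.
Leg 2: γ = 1/√(1 − 0.853²) = 1/√0.2724 = 1.916; τ_2 = 314.0/1.916 = 163.9 ns.
Leg 3: γ = 47.8; τ_3 = 421.1/47.80 = 8.810 ns.
Total proper time: τ_1 + 163.9 + 8.810 = 375.5, so τ_1 = 375.5 − 172.7 = 202.8 ns.
γ_1 = 302.0/202.8 = 1.489; β = √(1 − 1/γ²) = √0.5490.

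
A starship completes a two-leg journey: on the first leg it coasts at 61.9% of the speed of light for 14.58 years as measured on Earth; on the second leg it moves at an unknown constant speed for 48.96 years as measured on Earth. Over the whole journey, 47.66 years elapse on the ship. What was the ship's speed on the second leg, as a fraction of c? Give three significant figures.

Leg 1: β = 0.619; γ = 1/√(1 − 0.619²) = 1/√0.6168 = 1.273; τ_1 = 14.58/1.273 = 11.45 years.
Leg 2: speed unknown; τ_2 = 48.96/γ_2.
Total proper time: 11.45 + τ_2 = 47.66, so τ_2 = 47.66 − 11.45 = 36.21 years.
γ_2 = 48.96/36.21 = 1.352; β = √(1 − 1/γ²) = √0.4530.

β = 0.673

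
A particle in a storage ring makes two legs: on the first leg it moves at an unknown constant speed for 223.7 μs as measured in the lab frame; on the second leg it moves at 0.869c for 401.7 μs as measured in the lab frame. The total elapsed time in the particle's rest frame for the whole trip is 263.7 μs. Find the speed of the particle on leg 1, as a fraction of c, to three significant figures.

β = 0.957

Leg 1: speed unknown; τ_1 = 223.7/γ_1.
Leg 2: γ = 1/√(1 − 0.869²) = 1/√0.2448 = 2.021; τ_2 = 401.7/2.021 = 198.8 μs.
Total proper time: τ_1 + 198.8 = 263.7, so τ_1 = 263.7 − 198.8 = 64.93 μs.
γ_1 = 223.7/64.93 = 3.445; β = √(1 − 1/γ²) = √0.9157.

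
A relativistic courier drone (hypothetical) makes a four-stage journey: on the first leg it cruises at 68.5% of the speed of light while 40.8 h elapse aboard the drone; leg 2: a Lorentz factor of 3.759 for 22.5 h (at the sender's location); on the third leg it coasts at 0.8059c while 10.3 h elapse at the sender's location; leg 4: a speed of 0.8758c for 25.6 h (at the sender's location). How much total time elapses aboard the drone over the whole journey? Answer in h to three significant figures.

τ = 65.2 h

Leg 1: 40.8 h is already measured aboard the drone.
Leg 2: γ = 3.759; τ_2 = 22.5/3.759 = 5.986 h.
Leg 3: γ = 1/√(1 − 0.8059²) = 1/√0.3505 = 1.689; τ_3 = 10.3/1.689 = 6.098 h.
Leg 4: γ = 1/√(1 − 0.8758²) = 1/√0.2330 = 2.072; τ_4 = 25.6/2.072 = 12.36 h.
Total: 40.80 + 5.986 + 6.098 + 12.36 h.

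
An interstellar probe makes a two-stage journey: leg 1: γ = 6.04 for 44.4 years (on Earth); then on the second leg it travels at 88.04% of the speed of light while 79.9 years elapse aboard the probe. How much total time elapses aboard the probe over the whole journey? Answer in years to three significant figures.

τ = 87.3 years

Leg 1: γ = 6.04; τ_1 = 44.4/6.040 = 7.351 years.
Leg 2: 79.9 years is already measured aboard the probe.
Total: 7.351 + 79.90 years.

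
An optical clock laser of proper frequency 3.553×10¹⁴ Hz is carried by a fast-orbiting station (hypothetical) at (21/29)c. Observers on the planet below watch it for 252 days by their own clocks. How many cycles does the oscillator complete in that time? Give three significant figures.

γ = 1/√(1 − (21/29)²) = 29/20 = 1.450
During 252 days of lab time, the oscillator's proper time advances by τ = Δt/γ = 252/1.450 = 173.8 days = 1.502×10⁷ s.
N = f × τ = 3.553×10¹⁴ × 1.502×10⁷ = 5.335×10²¹.

N = 5.34×10²¹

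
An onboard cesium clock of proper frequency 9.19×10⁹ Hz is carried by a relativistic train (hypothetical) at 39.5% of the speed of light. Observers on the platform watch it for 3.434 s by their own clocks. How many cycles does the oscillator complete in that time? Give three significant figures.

N = 2.90×10¹⁰

β = 0.395; γ = 1/√(1 − 0.395²) = 1/√0.8440 = 1.089
During 3.434 s of lab time, the oscillator's proper time advances by τ = Δt/γ = 3.434/1.089 = 3.155 s = 3.155×10⁰ s.
N = f × τ = 9.19×10⁹ × 3.155×10⁰ = 2.899×10¹⁰.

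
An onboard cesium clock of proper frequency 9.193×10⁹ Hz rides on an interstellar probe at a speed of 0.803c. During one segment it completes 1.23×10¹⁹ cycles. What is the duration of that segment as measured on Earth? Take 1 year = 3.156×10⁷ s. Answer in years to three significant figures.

Δt = 71.1 years

γ = 1/√(1 − 0.803²) = 1/√0.3552 = 1.678
Proper time for N cycles: τ = N/f = 1.23×10¹⁹/(9.193×10⁹) = 1.338×10⁹ s = 42.39 years.
Lab-frame duration Δt = γτ = 1.678 × 42.39 = 71.13 years.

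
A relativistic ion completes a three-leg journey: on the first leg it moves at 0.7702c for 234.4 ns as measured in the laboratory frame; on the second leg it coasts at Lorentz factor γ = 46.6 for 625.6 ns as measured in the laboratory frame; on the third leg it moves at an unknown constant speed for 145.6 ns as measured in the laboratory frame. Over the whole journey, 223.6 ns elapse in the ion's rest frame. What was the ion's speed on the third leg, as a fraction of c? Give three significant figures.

Leg 1: γ = 1/√(1 − 0.7702²) = 1/√0.4068 = 1.568; τ_1 = 234.4/1.568 = 149.5 ns.
Leg 2: γ = 46.6; τ_2 = 625.6/46.60 = 13.42 ns.
Leg 3: speed unknown; τ_3 = 145.6/γ_3.
Total proper time: 149.5 + 13.42 + τ_3 = 223.6, so τ_3 = 223.6 − 162.9 = 60.67 ns.
γ_3 = 145.6/60.67 = 2.400; β = √(1 − 1/γ²) = √0.8263.

β = 0.909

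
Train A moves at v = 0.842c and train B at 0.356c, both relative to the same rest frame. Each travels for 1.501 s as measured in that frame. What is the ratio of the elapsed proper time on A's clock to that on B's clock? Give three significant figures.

τ_A/τ_B = 0.577

A: γ = 1/√(1 − 0.842²) = 1/√0.2910 = 1.854. B: γ = 1/√(1 − 0.356²) = 1/√0.8733 = 1.070.
τ_A/τ_B = γ_B/γ_A = 1.070/1.854 = 0.5773, so τ_A/τ_B = 0.5773.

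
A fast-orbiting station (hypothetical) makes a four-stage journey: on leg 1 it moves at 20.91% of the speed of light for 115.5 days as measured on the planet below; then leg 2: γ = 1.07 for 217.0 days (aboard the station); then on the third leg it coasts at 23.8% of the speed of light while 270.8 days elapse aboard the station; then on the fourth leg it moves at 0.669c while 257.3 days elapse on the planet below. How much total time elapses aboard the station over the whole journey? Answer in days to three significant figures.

Leg 1: β = 0.2091; γ = 1/√(1 − 0.2091²) = 1/√0.9563 = 1.023; τ_1 = 115.5/1.023 = 112.9 days.
Leg 2: 217.0 days is already measured aboard the station.
Leg 3: 270.8 days is already measured aboard the station.
Leg 4: γ = 1/√(1 − 0.669²) = 1/√0.5524 = 1.345; τ_4 = 257.3/1.345 = 191.2 days.
Total: 112.9 + 217.0 + 270.8 + 191.2 days.

τ = 792 days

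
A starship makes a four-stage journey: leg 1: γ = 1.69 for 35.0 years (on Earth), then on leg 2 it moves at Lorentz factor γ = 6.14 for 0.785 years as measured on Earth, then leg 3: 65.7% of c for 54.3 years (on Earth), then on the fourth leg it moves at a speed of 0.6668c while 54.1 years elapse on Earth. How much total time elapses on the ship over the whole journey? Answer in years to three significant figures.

Leg 1: γ = 1.69; τ_1 = 35.0/1.690 = 20.71 years.
Leg 2: γ = 6.14; τ_2 = 0.785/6.140 = 0.1279 years.
Leg 3: β = 0.657; γ = 1/√(1 − 0.657²) = 1/√0.5684 = 1.326; τ_3 = 54.3/1.326 = 40.94 years.
Leg 4: γ = 1/√(1 − 0.6668²) = 1/√0.5554 = 1.342; τ_4 = 54.1/1.342 = 40.32 years.
Total: 20.71 + 0.1279 + 40.94 + 40.32 years.

τ = 102 years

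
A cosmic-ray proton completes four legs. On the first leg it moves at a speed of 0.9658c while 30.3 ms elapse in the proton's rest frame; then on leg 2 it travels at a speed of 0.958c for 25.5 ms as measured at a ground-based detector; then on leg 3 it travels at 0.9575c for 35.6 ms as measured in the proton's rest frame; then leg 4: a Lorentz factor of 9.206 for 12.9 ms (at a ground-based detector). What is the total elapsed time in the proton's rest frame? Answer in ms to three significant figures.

τ = 74.6 ms

Leg 1: 30.3 ms is already measured in the proton's rest frame.
Leg 2: γ = 1/√(1 − 0.958²) = 1/√0.08224 = 3.487; τ_2 = 25.5/3.487 = 7.313 ms.
Leg 3: 35.6 ms is already measured in the proton's rest frame.
Leg 4: γ = 9.206; τ_4 = 12.9/9.206 = 1.401 ms.
Total: 30.30 + 7.313 + 35.60 + 1.401 ms.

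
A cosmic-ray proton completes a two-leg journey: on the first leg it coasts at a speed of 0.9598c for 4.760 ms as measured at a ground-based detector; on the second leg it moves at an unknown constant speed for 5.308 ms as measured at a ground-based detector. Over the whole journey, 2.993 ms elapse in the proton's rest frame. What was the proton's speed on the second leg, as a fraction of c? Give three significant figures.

Leg 1: γ = 1/√(1 − 0.9598²) = 1/√0.07878 = 3.563; τ_1 = 4.760/3.563 = 1.336 ms.
Leg 2: speed unknown; τ_2 = 5.308/γ_2.
Total proper time: 1.336 + τ_2 = 2.993, so τ_2 = 2.993 − 1.336 = 1.657 ms.
γ_2 = 5.308/1.657 = 3.203; β = √(1 − 1/γ²) = √0.9026.

β = 0.950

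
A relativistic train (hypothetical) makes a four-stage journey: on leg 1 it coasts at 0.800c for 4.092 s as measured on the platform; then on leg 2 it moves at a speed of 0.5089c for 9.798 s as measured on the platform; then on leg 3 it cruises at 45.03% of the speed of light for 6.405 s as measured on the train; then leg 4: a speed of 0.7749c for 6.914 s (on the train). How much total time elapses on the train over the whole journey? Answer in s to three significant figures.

τ = 24.2 s

Leg 1: γ = 1/√(1 − 0.800²) = 5/3 ≈ 1.667; τ_1 = 4.092/1.667 = 2.455 s.
Leg 2: γ = 1/√(1 − 0.5089²) = 1/√0.7410 = 1.162; τ_2 = 9.798/1.162 = 8.434 s.
Leg 3: 6.405 s is already measured on the train.
Leg 4: 6.914 s is already measured on the train.
Total: 2.455 + 8.434 + 6.405 + 6.914 s.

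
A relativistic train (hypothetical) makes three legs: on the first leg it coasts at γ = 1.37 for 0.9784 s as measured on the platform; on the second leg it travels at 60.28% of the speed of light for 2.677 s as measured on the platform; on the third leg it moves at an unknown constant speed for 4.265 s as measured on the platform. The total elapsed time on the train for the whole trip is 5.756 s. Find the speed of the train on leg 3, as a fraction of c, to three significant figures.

Leg 1: γ = 1.37; τ_1 = 0.9784/1.370 = 0.7142 s.
Leg 2: β = 0.6028; γ = 1/√(1 − 0.6028²) = 1/√0.6366 = 1.253; τ_2 = 2.677/1.253 = 2.136 s.
Leg 3: speed unknown; τ_3 = 4.265/γ_3.
Total proper time: 0.7142 + 2.136 + τ_3 = 5.756, so τ_3 = 5.756 − 2.850 = 2.906 s.
γ_3 = 4.265/2.906 = 1.468; β = √(1 − 1/γ²) = √0.5358.

β = 0.732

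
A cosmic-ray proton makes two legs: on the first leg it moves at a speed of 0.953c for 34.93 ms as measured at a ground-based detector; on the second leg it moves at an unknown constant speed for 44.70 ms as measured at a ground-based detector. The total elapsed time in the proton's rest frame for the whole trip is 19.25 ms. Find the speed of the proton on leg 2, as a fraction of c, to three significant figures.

Leg 1: γ = 1/√(1 − 0.953²) = 1/√0.09179 = 3.301; τ_1 = 34.93/3.301 = 10.58 ms.
Leg 2: speed unknown; τ_2 = 44.70/γ_2.
Total proper time: 10.58 + τ_2 = 19.25, so τ_2 = 19.25 − 10.58 = 8.667 ms.
γ_2 = 44.70/8.667 = 5.157; β = √(1 − 1/γ²) = √0.9624.

β = 0.981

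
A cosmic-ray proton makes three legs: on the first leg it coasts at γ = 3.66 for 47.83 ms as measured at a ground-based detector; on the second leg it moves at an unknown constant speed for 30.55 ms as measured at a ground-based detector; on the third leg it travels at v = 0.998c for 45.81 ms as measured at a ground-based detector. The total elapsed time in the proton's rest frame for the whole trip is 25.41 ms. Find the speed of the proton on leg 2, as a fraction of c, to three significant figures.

Leg 1: γ = 3.66; τ_1 = 47.83/3.660 = 13.07 ms.
Leg 2: speed unknown; τ_2 = 30.55/γ_2.
Leg 3: γ = 1/√(1 − 0.998²) = 1/√0.003996 = 15.82; τ_3 = 45.81/15.82 = 2.896 ms.
Total proper time: 13.07 + τ_2 + 2.896 = 25.41, so τ_2 = 25.41 − 15.96 = 9.446 ms.
γ_2 = 30.55/9.446 = 3.234; β = √(1 − 1/γ²) = √0.9044.

β = 0.951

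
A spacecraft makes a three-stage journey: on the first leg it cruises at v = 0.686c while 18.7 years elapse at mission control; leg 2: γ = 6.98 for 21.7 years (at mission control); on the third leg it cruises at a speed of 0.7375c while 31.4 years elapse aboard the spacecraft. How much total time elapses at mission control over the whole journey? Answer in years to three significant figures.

Δt = 86.9 years

Leg 1: 18.7 years is already measured at mission control.
Leg 2: 21.7 years is already measured at mission control.
Leg 3: γ = 1/√(1 − 0.7375²) = 1/√0.4561 = 1.481; Δt_3 = 1.481 × 31.4 = 46.49 years.
Total: 18.70 + 21.70 + 46.49 years.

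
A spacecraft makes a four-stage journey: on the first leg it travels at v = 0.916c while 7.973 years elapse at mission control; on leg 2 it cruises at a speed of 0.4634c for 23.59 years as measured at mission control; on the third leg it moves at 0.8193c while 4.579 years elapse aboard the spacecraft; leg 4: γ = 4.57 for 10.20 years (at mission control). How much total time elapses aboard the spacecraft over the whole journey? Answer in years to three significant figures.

τ = 30.9 years

Leg 1: γ = 1/√(1 − 0.916²) = 1/√0.1609 = 2.493; τ_1 = 7.973/2.493 = 3.199 years.
Leg 2: γ = 1/√(1 − 0.4634²) = 1/√0.7853 = 1.128; τ_2 = 23.59/1.128 = 20.90 years.
Leg 3: 4.579 years is already measured aboard the spacecraft.
Leg 4: γ = 4.57; τ_4 = 10.20/4.570 = 2.232 years.
Total: 3.199 + 20.90 + 4.579 + 2.232 years.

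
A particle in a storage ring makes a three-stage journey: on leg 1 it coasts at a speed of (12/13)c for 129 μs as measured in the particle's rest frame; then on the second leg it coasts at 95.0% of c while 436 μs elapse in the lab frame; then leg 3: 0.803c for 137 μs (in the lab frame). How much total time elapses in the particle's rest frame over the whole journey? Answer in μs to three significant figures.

τ = 347 μs

Leg 1: 129 μs is already measured in the particle's rest frame.
Leg 2: β = 0.950; γ = 1/√(1 − 0.950²) = 1/√0.09750 = 3.203; τ_2 = 436/3.203 = 136.1 μs.
Leg 3: γ = 1/√(1 − 0.803²) = 1/√0.3552 = 1.678; τ_3 = 137/1.678 = 81.65 μs.
Total: 129.0 + 136.1 + 81.65 μs.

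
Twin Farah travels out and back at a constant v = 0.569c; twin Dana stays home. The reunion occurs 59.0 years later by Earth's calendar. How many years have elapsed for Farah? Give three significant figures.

τ = 48.5 years

γ = 1/√(1 − 0.569²) = 1/√0.6762 = 1.216
Farah's clock measures proper time along the trip: τ = Δt/γ = 59.0/1.216 years.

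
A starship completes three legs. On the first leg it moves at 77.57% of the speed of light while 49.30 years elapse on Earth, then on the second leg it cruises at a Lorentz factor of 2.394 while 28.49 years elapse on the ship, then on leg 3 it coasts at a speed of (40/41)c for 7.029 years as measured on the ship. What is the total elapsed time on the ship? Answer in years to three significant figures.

Leg 1: β = 0.7757; γ = 1/√(1 − 0.7757²) = 1/√0.3983 = 1.585; τ_1 = 49.30/1.585 = 31.11 years.
Leg 2: 28.49 years is already measured on the ship.
Leg 3: 7.029 years is already measured on the ship.
Total: 31.11 + 28.49 + 7.029 years.

τ = 66.6 years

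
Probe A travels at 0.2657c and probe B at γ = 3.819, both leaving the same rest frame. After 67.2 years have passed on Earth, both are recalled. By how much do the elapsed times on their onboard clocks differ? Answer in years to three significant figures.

A: γ = 1/√(1 − 0.2657²) = 1/√0.9294 = 1.037; τ_A = 67.2/1.037 = 64.78 years.
B: γ = 3.819; τ_B = 67.2/3.819 = 17.60 years.

|τ_A − τ_B| = 47.2 years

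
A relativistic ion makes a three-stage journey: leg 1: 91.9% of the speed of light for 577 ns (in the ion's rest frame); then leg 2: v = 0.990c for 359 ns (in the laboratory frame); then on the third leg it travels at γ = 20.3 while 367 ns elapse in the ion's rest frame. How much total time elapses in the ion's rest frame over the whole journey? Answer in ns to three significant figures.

Leg 1: 577 ns is already measured in the ion's rest frame.
Leg 2: γ = 1/√(1 − 0.990²) = 1/√0.01990 = 7.089; τ_2 = 359/7.089 = 50.64 ns.
Leg 3: 367 ns is already measured in the ion's rest frame.
Total: 577.0 + 50.64 + 367.0 ns.

τ = 995 ns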